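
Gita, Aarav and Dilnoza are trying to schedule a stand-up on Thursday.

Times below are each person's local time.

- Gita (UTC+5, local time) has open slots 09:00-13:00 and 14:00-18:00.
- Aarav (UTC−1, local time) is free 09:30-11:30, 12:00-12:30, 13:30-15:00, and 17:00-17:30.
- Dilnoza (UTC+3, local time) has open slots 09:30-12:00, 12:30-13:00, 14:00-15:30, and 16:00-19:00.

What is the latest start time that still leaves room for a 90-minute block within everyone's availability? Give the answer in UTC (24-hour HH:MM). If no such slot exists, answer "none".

11:00

Gita → UTC: 04:00–08:00, 09:00–13:00.
Aarav → UTC: 10:30–12:30, 13:00–13:30, 14:30–16:00, 18:00–18:30.
Dilnoza → UTC: 06:30–09:00, 09:30–10:00, 11:00–12:30, 13:00–16:00.
Gita ∩ Aarav: 10:30–12:30.
Gita ∩ Aarav ∩ Dilnoza: 11:00–12:30.
Windows ≥ 90 min: 11:00–12:30.
Latest start in the last window 11:00–12:30 is 12:30 − 90 min = 11:00.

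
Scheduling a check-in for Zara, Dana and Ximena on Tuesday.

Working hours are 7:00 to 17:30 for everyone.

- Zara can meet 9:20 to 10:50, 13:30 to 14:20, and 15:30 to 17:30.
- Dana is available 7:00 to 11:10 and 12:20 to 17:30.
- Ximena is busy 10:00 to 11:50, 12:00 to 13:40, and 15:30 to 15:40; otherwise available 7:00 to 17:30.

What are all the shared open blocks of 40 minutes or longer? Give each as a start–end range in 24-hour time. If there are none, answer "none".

Ximena free within 07:00–17:30: 07:00–10:00, 11:50–12:00, 13:40–15:30, 15:40–17:30.
Zara ∩ Dana: 09:20–10:50, 13:30–14:20, 15:30–17:30.
Zara ∩ Dana ∩ Ximena: 09:20–10:00, 13:40–14:20, 15:40–17:30.
Windows ≥ 40 min: 09:20–10:00, 13:40–14:20, 15:40–17:30.

09:20–10:00, 13:40–14:20, 15:40–17:30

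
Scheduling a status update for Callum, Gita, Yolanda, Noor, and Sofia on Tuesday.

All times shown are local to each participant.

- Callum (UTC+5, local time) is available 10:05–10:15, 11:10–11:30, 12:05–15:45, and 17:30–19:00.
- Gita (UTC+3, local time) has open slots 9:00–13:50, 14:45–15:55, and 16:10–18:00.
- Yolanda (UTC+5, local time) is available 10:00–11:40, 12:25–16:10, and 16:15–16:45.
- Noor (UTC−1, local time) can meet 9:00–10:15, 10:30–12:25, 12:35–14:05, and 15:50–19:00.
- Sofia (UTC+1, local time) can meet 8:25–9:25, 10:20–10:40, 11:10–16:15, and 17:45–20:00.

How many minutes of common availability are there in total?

35 minutes

Callum → UTC: 05:05–05:15, 06:10–06:30, 07:05–10:45, 12:30–14:00.
Gita → UTC: 06:00–10:50, 11:45–12:55, 13:10–15:00.
Yolanda → UTC: 05:00–06:40, 07:25–11:10, 11:15–11:45.
Noor → UTC: 10:00–11:15, 11:30–13:25, 13:35–15:05, 16:50–20:00.
Sofia → UTC: 07:25–08:25, 09:20–09:40, 10:10–15:15, 16:45–19:00.
Callum ∩ Gita: 06:10–06:30, 07:05–10:45, 12:30–12:55, 13:10–14:00.
Callum ∩ Gita ∩ Yolanda: 06:10–06:30, 07:25–10:45.
Callum ∩ Gita ∩ Yolanda ∩ Noor: 10:00–10:45.
Callum ∩ Gita ∩ Yolanda ∩ Noor ∩ Sofia: 10:10–10:45.
Total common minutes: 35.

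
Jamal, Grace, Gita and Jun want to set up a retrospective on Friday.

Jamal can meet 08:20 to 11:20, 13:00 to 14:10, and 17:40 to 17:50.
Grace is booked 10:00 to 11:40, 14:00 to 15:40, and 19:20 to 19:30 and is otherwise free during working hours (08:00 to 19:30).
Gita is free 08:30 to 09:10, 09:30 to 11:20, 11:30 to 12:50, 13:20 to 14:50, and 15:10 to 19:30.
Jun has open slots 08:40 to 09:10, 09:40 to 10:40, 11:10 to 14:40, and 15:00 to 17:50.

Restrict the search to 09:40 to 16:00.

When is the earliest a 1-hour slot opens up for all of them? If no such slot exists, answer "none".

none

Grace free within 08:00–19:30: 08:00–10:00, 11:40–14:00, 15:40–19:20.
Jamal ∩ Grace: 08:20–10:00, 13:00–14:00, 17:40–17:50.
Jamal ∩ Grace ∩ Gita: 08:30–09:10, 09:30–10:00, 13:20–14:00, 17:40–17:50.
Jamal ∩ Grace ∩ Gita ∩ Jun: 08:40–09:10, 09:40–10:00, 13:20–14:00, 17:40–17:50.
Restricted to 09:40–16:00: 09:40–10:00, 13:20–14:00.
Windows ≥ 60 min: (none).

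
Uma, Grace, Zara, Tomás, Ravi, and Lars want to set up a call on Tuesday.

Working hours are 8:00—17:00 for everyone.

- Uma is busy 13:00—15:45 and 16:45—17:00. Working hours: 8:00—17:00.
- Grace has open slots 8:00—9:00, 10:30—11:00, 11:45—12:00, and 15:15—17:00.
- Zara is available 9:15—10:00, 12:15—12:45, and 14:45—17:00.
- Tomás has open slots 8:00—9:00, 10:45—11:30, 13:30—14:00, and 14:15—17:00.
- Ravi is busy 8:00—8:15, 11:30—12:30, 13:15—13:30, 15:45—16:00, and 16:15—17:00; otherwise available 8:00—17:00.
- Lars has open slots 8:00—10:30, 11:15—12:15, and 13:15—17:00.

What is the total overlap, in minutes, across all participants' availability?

Uma free within 08:00–17:00: 08:00–13:00, 15:45–16:45.
Ravi free within 08:00–17:00: 08:15–11:30, 12:30–13:15, 13:30–15:45, 16:00–16:15.
Uma ∩ Grace: 08:00–09:00, 10:30–11:00, 11:45–12:00, 15:45–16:45.
Uma ∩ Grace ∩ Zara: 15:45–16:45.
Uma ∩ Grace ∩ Zara ∩ Tomás: 15:45–16:45.
Uma ∩ Grace ∩ Zara ∩ Tomás ∩ Ravi: 16:00–16:15.
Uma ∩ Grace ∩ Zara ∩ Tomás ∩ Ravi ∩ Lars: 16:00–16:15.
Total common minutes: 15.

15 minutes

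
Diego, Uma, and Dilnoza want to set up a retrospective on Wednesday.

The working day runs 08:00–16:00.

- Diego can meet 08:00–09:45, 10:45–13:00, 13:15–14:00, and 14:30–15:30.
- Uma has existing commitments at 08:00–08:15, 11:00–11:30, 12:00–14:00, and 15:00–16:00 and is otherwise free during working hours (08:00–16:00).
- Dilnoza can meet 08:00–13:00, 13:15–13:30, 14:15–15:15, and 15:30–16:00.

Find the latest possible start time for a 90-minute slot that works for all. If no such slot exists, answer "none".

Uma free within 08:00–16:00: 08:15–11:00, 11:30–12:00, 14:00–15:00.
Diego ∩ Uma: 08:15–09:45, 10:45–11:00, 11:30–12:00, 14:30–15:00.
Diego ∩ Uma ∩ Dilnoza: 08:15–09:45, 10:45–11:00, 11:30–12:00, 14:30–15:00.
Windows ≥ 90 min: 08:15–09:45.
Latest start in the last window 08:15–09:45 is 09:45 − 90 min = 08:15.

08:15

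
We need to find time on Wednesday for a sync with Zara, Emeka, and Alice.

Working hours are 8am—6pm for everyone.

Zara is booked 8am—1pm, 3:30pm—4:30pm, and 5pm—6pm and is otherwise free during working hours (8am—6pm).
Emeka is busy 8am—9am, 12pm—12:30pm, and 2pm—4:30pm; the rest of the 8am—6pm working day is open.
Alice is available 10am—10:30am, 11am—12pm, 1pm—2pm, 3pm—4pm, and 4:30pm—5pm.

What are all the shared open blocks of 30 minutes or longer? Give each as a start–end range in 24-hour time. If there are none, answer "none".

13:00–14:00, 16:30–17:00

Zara free within 08:00–18:00: 13:00–15:30, 16:30–17:00.
Emeka free within 08:00–18:00: 09:00–12:00, 12:30–14:00, 16:30–18:00.
Zara ∩ Emeka: 13:00–14:00, 16:30–17:00.
Zara ∩ Emeka ∩ Alice: 13:00–14:00, 16:30–17:00.
Windows ≥ 30 min: 13:00–14:00, 16:30–17:00.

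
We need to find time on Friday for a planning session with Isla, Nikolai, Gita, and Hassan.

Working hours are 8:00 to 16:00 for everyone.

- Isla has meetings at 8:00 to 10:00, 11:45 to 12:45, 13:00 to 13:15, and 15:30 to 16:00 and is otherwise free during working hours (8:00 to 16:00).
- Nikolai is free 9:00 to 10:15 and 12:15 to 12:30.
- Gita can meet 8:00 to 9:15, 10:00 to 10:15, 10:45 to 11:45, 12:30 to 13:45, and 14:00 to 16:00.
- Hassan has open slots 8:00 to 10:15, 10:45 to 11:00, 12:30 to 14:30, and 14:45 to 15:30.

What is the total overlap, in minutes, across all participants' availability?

15 minutes

Isla free within 08:00–16:00: 10:00–11:45, 12:45–13:00, 13:15–15:30.
Isla ∩ Nikolai: 10:00–10:15.
Isla ∩ Nikolai ∩ Gita: 10:00–10:15.
Isla ∩ Nikolai ∩ Gita ∩ Hassan: 10:00–10:15.
Total common minutes: 15.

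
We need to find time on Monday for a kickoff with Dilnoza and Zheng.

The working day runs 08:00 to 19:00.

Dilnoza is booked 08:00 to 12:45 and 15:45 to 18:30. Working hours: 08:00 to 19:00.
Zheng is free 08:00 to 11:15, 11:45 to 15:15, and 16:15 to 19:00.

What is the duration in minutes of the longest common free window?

Dilnoza free within 08:00–19:00: 12:45–15:45, 18:30–19:00.
Dilnoza ∩ Zheng: 12:45–15:15, 18:30–19:00.
Common window lengths: 150, 30 min; longest is 150.

150 minutes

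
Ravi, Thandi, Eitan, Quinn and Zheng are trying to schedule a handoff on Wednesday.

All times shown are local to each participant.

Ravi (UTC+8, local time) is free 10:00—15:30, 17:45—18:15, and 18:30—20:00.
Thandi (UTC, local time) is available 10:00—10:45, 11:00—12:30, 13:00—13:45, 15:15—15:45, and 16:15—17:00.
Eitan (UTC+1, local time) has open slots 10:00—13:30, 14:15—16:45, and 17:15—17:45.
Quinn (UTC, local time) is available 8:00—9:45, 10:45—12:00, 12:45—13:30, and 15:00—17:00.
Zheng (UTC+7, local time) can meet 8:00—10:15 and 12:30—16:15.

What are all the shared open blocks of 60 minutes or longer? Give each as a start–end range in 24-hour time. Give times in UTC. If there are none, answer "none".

none

Ravi → UTC: 02:00–07:30, 09:45–10:15, 10:30–12:00.
Thandi → UTC: 10:00–10:45, 11:00–12:30, 13:00–13:45, 15:15–15:45, 16:15–17:00.
Eitan → UTC: 09:00–12:30, 13:15–15:45, 16:15–16:45.
Quinn → UTC: 08:00–09:45, 10:45–12:00, 12:45–13:30, 15:00–17:00.
Zheng → UTC: 01:00–03:15, 05:30–09:15.
Ravi ∩ Thandi: 10:00–10:15, 10:30–10:45, 11:00–12:00.
Ravi ∩ Thandi ∩ Eitan: 10:00–10:15, 10:30–10:45, 11:00–12:00.
Ravi ∩ Thandi ∩ Eitan ∩ Quinn: 11:00–12:00.
Ravi ∩ Thandi ∩ Eitan ∩ Quinn ∩ Zheng: (none).
Windows ≥ 60 min: (none).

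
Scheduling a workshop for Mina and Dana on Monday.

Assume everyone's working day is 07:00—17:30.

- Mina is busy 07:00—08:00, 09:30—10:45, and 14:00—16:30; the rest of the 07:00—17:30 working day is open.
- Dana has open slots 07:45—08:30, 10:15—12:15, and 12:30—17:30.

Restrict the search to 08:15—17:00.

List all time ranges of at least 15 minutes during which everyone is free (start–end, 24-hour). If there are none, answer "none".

Mina free within 07:00–17:30: 08:00–09:30, 10:45–14:00, 16:30–17:30.
Mina ∩ Dana: 08:00–08:30, 10:45–12:15, 12:30–14:00, 16:30–17:30.
Restricted to 08:15–17:00: 08:15–08:30, 10:45–12:15, 12:30–14:00, 16:30–17:00.
Windows ≥ 15 min: 08:15–08:30, 10:45–12:15, 12:30–14:00, 16:30–17:00.

08:15–08:30, 10:45–12:15, 12:30–14:00, 16:30–17:00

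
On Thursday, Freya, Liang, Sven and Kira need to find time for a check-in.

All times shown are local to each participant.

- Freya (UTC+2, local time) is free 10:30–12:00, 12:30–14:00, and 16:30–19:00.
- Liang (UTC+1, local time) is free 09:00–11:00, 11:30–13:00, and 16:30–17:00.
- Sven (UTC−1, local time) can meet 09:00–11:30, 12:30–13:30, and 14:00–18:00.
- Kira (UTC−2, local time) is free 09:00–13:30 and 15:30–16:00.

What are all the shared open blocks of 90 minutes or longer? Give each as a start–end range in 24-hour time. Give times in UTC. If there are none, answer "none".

Freya → UTC: 08:30–10:00, 10:30–12:00, 14:30–17:00.
Liang → UTC: 08:00–10:00, 10:30–12:00, 15:30–16:00.
Sven → UTC: 10:00–12:30, 13:30–14:30, 15:00–19:00.
Kira → UTC: 11:00–15:30, 17:30–18:00.
Freya ∩ Liang: 08:30–10:00, 10:30–12:00, 15:30–16:00.
Freya ∩ Liang ∩ Sven: 10:30–12:00, 15:30–16:00.
Freya ∩ Liang ∩ Sven ∩ Kira: 11:00–12:00.
Windows ≥ 90 min: (none).

none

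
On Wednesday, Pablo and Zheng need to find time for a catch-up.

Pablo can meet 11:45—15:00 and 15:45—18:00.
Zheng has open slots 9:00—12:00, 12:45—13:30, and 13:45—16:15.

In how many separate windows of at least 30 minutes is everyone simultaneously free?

3

Pablo ∩ Zheng: 11:45–12:00, 12:45–13:30, 13:45–15:00, 15:45–16:15.
Windows ≥ 30 min: 12:45–13:30, 13:45–15:00, 15:45–16:15.
That's 3 windows.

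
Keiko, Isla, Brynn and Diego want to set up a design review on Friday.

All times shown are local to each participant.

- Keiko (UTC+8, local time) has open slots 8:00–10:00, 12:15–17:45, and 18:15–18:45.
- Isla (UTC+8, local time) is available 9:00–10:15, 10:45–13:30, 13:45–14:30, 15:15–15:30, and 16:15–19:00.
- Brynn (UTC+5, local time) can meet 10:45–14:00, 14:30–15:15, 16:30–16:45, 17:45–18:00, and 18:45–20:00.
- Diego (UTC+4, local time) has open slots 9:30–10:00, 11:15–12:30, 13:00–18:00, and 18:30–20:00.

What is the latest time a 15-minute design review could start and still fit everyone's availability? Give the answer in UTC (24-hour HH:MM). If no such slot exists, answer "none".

09:30

Keiko → UTC: 00:00–02:00, 04:15–09:45, 10:15–10:45.
Isla → UTC: 01:00–02:15, 02:45–05:30, 05:45–06:30, 07:15–07:30, 08:15–11:00.
Brynn → UTC: 05:45–09:00, 09:30–10:15, 11:30–11:45, 12:45–13:00, 13:45–15:00.
Diego → UTC: 05:30–06:00, 07:15–08:30, 09:00–14:00, 14:30–16:00.
Keiko ∩ Isla: 01:00–02:00, 04:15–05:30, 05:45–06:30, 07:15–07:30, 08:15–09:45, 10:15–10:45.
Keiko ∩ Isla ∩ Brynn: 05:45–06:30, 07:15–07:30, 08:15–09:00, 09:30–09:45.
Keiko ∩ Isla ∩ Brynn ∩ Diego: 05:45–06:00, 07:15–07:30, 08:15–08:30, 09:30–09:45.
Windows ≥ 15 min: 05:45–06:00, 07:15–07:30, 08:15–08:30, 09:30–09:45.
Latest start in the last window 09:30–09:45 is 09:45 − 15 min = 09:30.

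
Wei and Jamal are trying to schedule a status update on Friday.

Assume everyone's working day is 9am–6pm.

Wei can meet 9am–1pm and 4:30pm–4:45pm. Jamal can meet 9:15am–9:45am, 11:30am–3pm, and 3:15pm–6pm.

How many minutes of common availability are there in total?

Wei ∩ Jamal: 09:15–09:45, 11:30–13:00, 16:30–16:45.
Total common minutes: 30 + 90 + 15 = 135.

135 minutes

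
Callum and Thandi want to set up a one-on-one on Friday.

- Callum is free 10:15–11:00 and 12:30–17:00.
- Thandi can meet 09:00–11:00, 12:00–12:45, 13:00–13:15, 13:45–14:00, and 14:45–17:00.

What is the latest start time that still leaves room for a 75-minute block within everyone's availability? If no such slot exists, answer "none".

15:45

Callum ∩ Thandi: 10:15–11:00, 12:30–12:45, 13:00–13:15, 13:45–14:00, 14:45–17:00.
Windows ≥ 75 min: 14:45–17:00.
Latest start in the last window 14:45–17:00 is 17:00 − 75 min = 15:45.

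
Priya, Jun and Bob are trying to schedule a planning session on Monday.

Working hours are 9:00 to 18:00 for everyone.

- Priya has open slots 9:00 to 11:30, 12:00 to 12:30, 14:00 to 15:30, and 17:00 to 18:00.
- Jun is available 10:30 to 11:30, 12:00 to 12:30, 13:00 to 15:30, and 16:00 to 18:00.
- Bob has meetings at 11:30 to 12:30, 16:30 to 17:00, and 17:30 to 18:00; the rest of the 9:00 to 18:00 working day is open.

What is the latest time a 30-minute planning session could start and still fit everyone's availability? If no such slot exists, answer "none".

Bob free within 09:00–18:00: 09:00–11:30, 12:30–16:30, 17:00–17:30.
Priya ∩ Jun: 10:30–11:30, 12:00–12:30, 14:00–15:30, 17:00–18:00.
Priya ∩ Jun ∩ Bob: 10:30–11:30, 14:00–15:30, 17:00–17:30.
Windows ≥ 30 min: 10:30–11:30, 14:00–15:30, 17:00–17:30.
Latest start in the last window 17:00–17:30 is 17:30 − 30 min = 17:00.

17:00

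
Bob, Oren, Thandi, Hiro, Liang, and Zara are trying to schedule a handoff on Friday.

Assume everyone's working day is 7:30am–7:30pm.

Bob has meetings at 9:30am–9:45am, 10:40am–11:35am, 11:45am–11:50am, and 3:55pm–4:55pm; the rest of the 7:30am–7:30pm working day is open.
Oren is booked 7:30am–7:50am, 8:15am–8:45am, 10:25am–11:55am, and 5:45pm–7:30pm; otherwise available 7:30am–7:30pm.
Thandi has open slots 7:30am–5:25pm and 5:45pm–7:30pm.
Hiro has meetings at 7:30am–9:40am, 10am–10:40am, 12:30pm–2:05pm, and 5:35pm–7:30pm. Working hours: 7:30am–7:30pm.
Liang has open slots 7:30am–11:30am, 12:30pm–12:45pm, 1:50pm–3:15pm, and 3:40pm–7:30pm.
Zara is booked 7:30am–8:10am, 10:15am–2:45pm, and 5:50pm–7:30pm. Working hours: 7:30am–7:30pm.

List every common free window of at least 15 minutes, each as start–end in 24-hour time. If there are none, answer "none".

Bob free within 07:30–19:30: 07:30–09:30, 09:45–10:40, 11:35–11:45, 11:50–15:55, 16:55–19:30.
Oren free within 07:30–19:30: 07:50–08:15, 08:45–10:25, 11:55–17:45.
Hiro free within 07:30–19:30: 09:40–10:00, 10:40–12:30, 14:05–17:35.
Zara free within 07:30–19:30: 08:10–10:15, 14:45–17:50.
Bob ∩ Oren: 07:50–08:15, 08:45–09:30, 09:45–10:25, 11:55–15:55, 16:55–17:45.
Bob ∩ Oren ∩ Thandi: 07:50–08:15, 08:45–09:30, 09:45–10:25, 11:55–15:55, 16:55–17:25.
Bob ∩ Oren ∩ Thandi ∩ Hiro: 09:45–10:00, 11:55–12:30, 14:05–15:55, 16:55–17:25.
Bob ∩ Oren ∩ Thandi ∩ Hiro ∩ Liang: 09:45–10:00, 14:05–15:15, 15:40–15:55, 16:55–17:25.
Bob ∩ Oren ∩ Thandi ∩ Hiro ∩ Liang ∩ Zara: 09:45–10:00, 14:45–15:15, 15:40–15:55, 16:55–17:25.
Windows ≥ 15 min: 09:45–10:00, 14:45–15:15, 15:40–15:55, 16:55–17:25.

09:45–10:00, 14:45–15:15, 15:40–15:55, 16:55–17:25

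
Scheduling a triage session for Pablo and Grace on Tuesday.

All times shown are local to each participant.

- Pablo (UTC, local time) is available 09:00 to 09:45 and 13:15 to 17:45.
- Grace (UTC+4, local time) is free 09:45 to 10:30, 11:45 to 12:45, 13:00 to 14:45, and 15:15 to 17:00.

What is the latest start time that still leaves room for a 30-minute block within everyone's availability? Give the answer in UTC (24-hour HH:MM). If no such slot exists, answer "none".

09:15

Pablo → UTC: 09:00–09:45, 13:15–17:45.
Grace → UTC: 05:45–06:30, 07:45–08:45, 09:00–10:45, 11:15–13:00.
Pablo ∩ Grace: 09:00–09:45.
Windows ≥ 30 min: 09:00–09:45.
Latest start in the last window 09:00–09:45 is 09:45 − 30 min = 09:15.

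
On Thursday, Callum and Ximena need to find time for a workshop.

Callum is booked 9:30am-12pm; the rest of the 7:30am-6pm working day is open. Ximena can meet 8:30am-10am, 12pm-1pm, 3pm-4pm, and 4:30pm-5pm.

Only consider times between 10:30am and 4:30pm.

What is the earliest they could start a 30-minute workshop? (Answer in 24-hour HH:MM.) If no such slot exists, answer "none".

Callum free within 07:30–18:00: 07:30–09:30, 12:00–18:00.
Callum ∩ Ximena: 08:30–09:30, 12:00–13:00, 15:00–16:00, 16:30–17:00.
Restricted to 10:30–16:30: 12:00–13:00, 15:00–16:00.
Windows ≥ 30 min: 12:00–13:00, 15:00–16:00.
Earliest such window starts at 12:00.

12:00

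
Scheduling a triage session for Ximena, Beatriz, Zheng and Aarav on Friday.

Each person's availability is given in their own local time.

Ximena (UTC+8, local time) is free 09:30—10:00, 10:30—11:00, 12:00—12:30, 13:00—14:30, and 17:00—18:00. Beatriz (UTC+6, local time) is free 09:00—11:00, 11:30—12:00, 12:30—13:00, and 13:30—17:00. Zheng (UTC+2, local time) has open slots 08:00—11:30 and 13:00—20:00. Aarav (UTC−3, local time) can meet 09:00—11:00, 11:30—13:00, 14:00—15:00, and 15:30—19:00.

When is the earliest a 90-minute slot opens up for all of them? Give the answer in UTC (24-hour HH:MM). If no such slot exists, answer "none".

Ximena → UTC: 01:30–02:00, 02:30–03:00, 04:00–04:30, 05:00–06:30, 09:00–10:00.
Beatriz → UTC: 03:00–05:00, 05:30–06:00, 06:30–07:00, 07:30–11:00.
Zheng → UTC: 06:00–09:30, 11:00–18:00.
Aarav → UTC: 12:00–14:00, 14:30–16:00, 17:00–18:00, 18:30–22:00.
Ximena ∩ Beatriz: 04:00–04:30, 05:30–06:00, 09:00–10:00.
Ximena ∩ Beatriz ∩ Zheng: 09:00–09:30.
Ximena ∩ Beatriz ∩ Zheng ∩ Aarav: (none).
Windows ≥ 90 min: (none).

none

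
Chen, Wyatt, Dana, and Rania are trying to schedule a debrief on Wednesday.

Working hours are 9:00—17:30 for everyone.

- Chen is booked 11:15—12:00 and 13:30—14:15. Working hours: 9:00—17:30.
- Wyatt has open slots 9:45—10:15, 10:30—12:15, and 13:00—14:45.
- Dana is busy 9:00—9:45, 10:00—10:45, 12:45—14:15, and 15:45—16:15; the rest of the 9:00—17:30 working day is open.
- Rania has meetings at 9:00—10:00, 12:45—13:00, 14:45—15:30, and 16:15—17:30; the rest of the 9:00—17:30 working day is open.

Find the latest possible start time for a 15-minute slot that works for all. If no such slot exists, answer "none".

14:30

Chen free within 09:00–17:30: 09:00–11:15, 12:00–13:30, 14:15–17:30.
Dana free within 09:00–17:30: 09:45–10:00, 10:45–12:45, 14:15–15:45, 16:15–17:30.
Rania free within 09:00–17:30: 10:00–12:45, 13:00–14:45, 15:30–16:15.
Chen ∩ Wyatt: 09:45–10:15, 10:30–11:15, 12:00–12:15, 13:00–13:30, 14:15–14:45.
Chen ∩ Wyatt ∩ Dana: 09:45–10:00, 10:45–11:15, 12:00–12:15, 14:15–14:45.
Chen ∩ Wyatt ∩ Dana ∩ Rania: 10:45–11:15, 12:00–12:15, 14:15–14:45.
Windows ≥ 15 min: 10:45–11:15, 12:00–12:15, 14:15–14:45.
Latest start in the last window 14:15–14:45 is 14:45 − 15 min = 14:30.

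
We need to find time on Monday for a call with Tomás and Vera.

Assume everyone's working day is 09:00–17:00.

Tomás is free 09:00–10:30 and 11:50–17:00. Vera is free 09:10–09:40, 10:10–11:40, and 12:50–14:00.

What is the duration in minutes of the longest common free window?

Tomás ∩ Vera: 09:10–09:40, 10:10–10:30, 12:50–14:00.
Common window lengths: 30, 20, 70 min; longest is 70.

70 minutes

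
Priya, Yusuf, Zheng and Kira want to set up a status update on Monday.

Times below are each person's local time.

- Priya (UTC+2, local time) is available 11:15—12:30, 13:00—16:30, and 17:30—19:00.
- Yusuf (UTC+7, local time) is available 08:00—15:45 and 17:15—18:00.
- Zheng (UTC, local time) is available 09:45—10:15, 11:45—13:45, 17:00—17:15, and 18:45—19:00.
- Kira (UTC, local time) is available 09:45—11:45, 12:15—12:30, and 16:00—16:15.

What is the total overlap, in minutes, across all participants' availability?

0 minutes

Priya → UTC: 09:15–10:30, 11:00–14:30, 15:30–17:00.
Yusuf → UTC: 01:00–08:45, 10:15–11:00.
Zheng → UTC: 09:45–10:15, 11:45–13:45, 17:00–17:15, 18:45–19:00.
Kira → UTC: 09:45–11:45, 12:15–12:30, 16:00–16:15.
Priya ∩ Yusuf: 10:15–10:30.
Priya ∩ Yusuf ∩ Zheng: (none).
Priya ∩ Yusuf ∩ Zheng ∩ Kira: (none).
Total common minutes: 0.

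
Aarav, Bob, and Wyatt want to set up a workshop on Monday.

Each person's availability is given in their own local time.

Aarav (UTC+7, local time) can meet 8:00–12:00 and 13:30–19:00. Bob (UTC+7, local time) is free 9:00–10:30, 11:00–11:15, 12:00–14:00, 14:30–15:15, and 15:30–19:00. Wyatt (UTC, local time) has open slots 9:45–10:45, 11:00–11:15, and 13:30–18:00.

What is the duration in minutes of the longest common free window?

60 minutes

Aarav → UTC: 01:00–05:00, 06:30–12:00.
Bob → UTC: 02:00–03:30, 04:00–04:15, 05:00–07:00, 07:30–08:15, 08:30–12:00.
Wyatt → UTC: 09:45–10:45, 11:00–11:15, 13:30–18:00.
Aarav ∩ Bob: 02:00–03:30, 04:00–04:15, 06:30–07:00, 07:30–08:15, 08:30–12:00.
Aarav ∩ Bob ∩ Wyatt: 09:45–10:45, 11:00–11:15.
Common window lengths: 60, 15 min; longest is 60.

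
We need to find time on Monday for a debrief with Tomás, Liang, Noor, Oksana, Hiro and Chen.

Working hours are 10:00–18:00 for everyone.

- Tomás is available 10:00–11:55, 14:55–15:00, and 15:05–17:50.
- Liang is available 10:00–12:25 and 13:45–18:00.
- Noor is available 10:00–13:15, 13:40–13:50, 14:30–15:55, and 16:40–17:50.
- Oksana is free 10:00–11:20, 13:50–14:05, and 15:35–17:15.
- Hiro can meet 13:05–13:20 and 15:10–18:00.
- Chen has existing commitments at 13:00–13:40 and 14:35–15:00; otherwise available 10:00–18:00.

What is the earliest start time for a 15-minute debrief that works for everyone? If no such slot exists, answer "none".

Chen free within 10:00–18:00: 10:00–13:00, 13:40–14:35, 15:00–18:00.
Tomás ∩ Liang: 10:00–11:55, 14:55–15:00, 15:05–17:50.
Tomás ∩ Liang ∩ Noor: 10:00–11:55, 14:55–15:00, 15:05–15:55, 16:40–17:50.
Tomás ∩ Liang ∩ Noor ∩ Oksana: 10:00–11:20, 15:35–15:55, 16:40–17:15.
Tomás ∩ Liang ∩ Noor ∩ Oksana ∩ Hiro: 15:35–15:55, 16:40–17:15.
Tomás ∩ Liang ∩ Noor ∩ Oksana ∩ Hiro ∩ Chen: 15:35–15:55, 16:40–17:15.
Windows ≥ 15 min: 15:35–15:55, 16:40–17:15.
Earliest such window starts at 15:35.

15:35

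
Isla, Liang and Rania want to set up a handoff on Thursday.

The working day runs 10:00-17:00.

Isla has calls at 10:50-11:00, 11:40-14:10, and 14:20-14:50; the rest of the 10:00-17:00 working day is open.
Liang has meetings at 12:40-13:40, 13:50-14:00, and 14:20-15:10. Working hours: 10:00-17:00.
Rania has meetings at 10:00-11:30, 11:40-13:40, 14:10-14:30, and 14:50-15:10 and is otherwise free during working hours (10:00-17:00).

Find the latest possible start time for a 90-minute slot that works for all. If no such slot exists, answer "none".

Isla free within 10:00–17:00: 10:00–10:50, 11:00–11:40, 14:10–14:20, 14:50–17:00.
Liang free within 10:00–17:00: 10:00–12:40, 13:40–13:50, 14:00–14:20, 15:10–17:00.
Rania free within 10:00–17:00: 11:30–11:40, 13:40–14:10, 14:30–14:50, 15:10–17:00.
Isla ∩ Liang: 10:00–10:50, 11:00–11:40, 14:10–14:20, 15:10–17:00.
Isla ∩ Liang ∩ Rania: 11:30–11:40, 15:10–17:00.
Windows ≥ 90 min: 15:10–17:00.
Latest start in the last window 15:10–17:00 is 17:00 − 90 min = 15:30.

15:30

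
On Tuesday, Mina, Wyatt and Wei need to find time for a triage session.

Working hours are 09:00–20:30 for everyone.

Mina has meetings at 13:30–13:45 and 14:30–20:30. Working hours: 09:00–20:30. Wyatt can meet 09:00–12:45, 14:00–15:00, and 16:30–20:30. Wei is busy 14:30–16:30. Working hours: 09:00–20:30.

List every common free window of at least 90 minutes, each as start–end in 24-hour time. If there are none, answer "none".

Mina free within 09:00–20:30: 09:00–13:30, 13:45–14:30.
Wei free within 09:00–20:30: 09:00–14:30, 16:30–20:30.
Mina ∩ Wyatt: 09:00–12:45, 14:00–14:30.
Mina ∩ Wyatt ∩ Wei: 09:00–12:45, 14:00–14:30.
Windows ≥ 90 min: 09:00–12:45.

09:00–12:45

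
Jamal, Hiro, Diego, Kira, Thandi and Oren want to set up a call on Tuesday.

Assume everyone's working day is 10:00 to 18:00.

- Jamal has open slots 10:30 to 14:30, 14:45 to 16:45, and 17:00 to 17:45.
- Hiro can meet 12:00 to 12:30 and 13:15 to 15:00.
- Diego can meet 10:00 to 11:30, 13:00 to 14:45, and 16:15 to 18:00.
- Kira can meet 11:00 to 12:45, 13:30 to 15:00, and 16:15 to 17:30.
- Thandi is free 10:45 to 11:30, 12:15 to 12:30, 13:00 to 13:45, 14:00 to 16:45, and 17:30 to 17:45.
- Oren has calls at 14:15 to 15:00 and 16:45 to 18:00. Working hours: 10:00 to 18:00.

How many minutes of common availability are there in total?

Oren free within 10:00–18:00: 10:00–14:15, 15:00–16:45.
Jamal ∩ Hiro: 12:00–12:30, 13:15–14:30, 14:45–15:00.
Jamal ∩ Hiro ∩ Diego: 13:15–14:30.
Jamal ∩ Hiro ∩ Diego ∩ Kira: 13:30–14:30.
Jamal ∩ Hiro ∩ Diego ∩ Kira ∩ Thandi: 13:30–13:45, 14:00–14:30.
Jamal ∩ Hiro ∩ Diego ∩ Kira ∩ Thandi ∩ Oren: 13:30–13:45, 14:00–14:15.
Total common minutes: 15 + 15 = 30.

30 minutes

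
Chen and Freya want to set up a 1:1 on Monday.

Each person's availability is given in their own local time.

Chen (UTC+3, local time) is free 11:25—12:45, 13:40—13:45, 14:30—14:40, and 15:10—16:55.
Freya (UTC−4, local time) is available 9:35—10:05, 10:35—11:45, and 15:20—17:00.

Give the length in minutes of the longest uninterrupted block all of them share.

20 minutes

Chen → UTC: 08:25–09:45, 10:40–10:45, 11:30–11:40, 12:10–13:55.
Freya → UTC: 13:35–14:05, 14:35–15:45, 19:20–21:00.
Chen ∩ Freya: 13:35–13:55.
Single common window of 20 minutes.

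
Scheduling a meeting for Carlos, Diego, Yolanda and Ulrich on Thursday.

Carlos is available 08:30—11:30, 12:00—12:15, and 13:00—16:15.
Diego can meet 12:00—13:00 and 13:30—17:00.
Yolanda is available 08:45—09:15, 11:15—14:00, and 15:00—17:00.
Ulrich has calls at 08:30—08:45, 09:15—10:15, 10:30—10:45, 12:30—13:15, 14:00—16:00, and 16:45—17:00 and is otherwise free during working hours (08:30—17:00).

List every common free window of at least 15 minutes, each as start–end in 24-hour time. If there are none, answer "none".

Ulrich free within 08:30–17:00: 08:45–09:15, 10:15–10:30, 10:45–12:30, 13:15–14:00, 16:00–16:45.
Carlos ∩ Diego: 12:00–12:15, 13:30–16:15.
Carlos ∩ Diego ∩ Yolanda: 12:00–12:15, 13:30–14:00, 15:00–16:15.
Carlos ∩ Diego ∩ Yolanda ∩ Ulrich: 12:00–12:15, 13:30–14:00, 16:00–16:15.
Windows ≥ 15 min: 12:00–12:15, 13:30–14:00, 16:00–16:15.

12:00–12:15, 13:30–14:00, 16:00–16:15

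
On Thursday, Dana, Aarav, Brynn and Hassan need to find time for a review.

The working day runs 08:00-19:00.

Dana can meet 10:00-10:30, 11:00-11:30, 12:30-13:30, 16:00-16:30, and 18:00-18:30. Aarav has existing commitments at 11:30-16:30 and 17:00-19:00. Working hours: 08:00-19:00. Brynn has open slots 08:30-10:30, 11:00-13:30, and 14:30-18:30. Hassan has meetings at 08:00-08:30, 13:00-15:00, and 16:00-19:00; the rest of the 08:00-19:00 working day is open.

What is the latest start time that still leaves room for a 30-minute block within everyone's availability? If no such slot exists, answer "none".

Aarav free within 08:00–19:00: 08:00–11:30, 16:30–17:00.
Hassan free within 08:00–19:00: 08:30–13:00, 15:00–16:00.
Dana ∩ Aarav: 10:00–10:30, 11:00–11:30.
Dana ∩ Aarav ∩ Brynn: 10:00–10:30, 11:00–11:30.
Dana ∩ Aarav ∩ Brynn ∩ Hassan: 10:00–10:30, 11:00–11:30.
Windows ≥ 30 min: 10:00–10:30, 11:00–11:30.
Latest start in the last window 11:00–11:30 is 11:30 − 30 min = 11:00.

11:00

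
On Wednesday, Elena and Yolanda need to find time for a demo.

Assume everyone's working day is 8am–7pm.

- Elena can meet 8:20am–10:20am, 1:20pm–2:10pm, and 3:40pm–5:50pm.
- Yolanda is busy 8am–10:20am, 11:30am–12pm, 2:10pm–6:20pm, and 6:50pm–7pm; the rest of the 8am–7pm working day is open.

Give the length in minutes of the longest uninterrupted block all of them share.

Yolanda free within 08:00–19:00: 10:20–11:30, 12:00–14:10, 18:20–18:50.
Elena ∩ Yolanda: 13:20–14:10.
Single common window of 50 minutes.

50 minutes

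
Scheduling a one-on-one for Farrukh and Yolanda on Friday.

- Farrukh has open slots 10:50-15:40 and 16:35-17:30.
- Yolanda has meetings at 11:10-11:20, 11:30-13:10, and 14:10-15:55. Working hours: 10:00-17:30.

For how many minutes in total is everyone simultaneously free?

Yolanda free within 10:00–17:30: 10:00–11:10, 11:20–11:30, 13:10–14:10, 15:55–17:30.
Farrukh ∩ Yolanda: 10:50–11:10, 11:20–11:30, 13:10–14:10, 16:35–17:30.
Total common minutes: 20 + 10 + 60 + 55 = 145.

145 minutes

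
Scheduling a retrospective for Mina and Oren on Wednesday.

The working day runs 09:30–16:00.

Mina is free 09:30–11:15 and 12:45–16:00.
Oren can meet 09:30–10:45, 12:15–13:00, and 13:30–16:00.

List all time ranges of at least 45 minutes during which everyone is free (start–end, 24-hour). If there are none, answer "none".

Mina ∩ Oren: 09:30–10:45, 12:45–13:00, 13:30–16:00.
Windows ≥ 45 min: 09:30–10:45, 13:30–16:00.

09:30–10:45, 13:30–16:00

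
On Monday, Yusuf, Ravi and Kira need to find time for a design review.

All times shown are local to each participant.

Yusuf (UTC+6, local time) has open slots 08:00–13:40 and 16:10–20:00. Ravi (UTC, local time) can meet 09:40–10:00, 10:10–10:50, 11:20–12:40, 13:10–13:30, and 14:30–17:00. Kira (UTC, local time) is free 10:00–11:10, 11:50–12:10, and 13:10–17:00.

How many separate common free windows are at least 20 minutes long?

3

Yusuf → UTC: 02:00–07:40, 10:10–14:00.
Ravi → UTC: 09:40–10:00, 10:10–10:50, 11:20–12:40, 13:10–13:30, 14:30–17:00.
Kira → UTC: 10:00–11:10, 11:50–12:10, 13:10–17:00.
Yusuf ∩ Ravi: 10:10–10:50, 11:20–12:40, 13:10–13:30.
Yusuf ∩ Ravi ∩ Kira: 10:10–10:50, 11:50–12:10, 13:10–13:30.
Windows ≥ 20 min: 10:10–10:50, 11:50–12:10, 13:10–13:30.
That's 3 windows.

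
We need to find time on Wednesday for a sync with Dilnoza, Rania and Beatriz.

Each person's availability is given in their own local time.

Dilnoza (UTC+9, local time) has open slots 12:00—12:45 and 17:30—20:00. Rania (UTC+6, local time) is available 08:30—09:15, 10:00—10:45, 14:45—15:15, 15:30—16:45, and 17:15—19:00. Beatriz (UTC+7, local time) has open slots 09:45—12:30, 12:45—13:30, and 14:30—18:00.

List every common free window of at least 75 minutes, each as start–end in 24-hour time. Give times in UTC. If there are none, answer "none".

Dilnoza → UTC: 03:00–03:45, 08:30–11:00.
Rania → UTC: 02:30–03:15, 04:00–04:45, 08:45–09:15, 09:30–10:45, 11:15–13:00.
Beatriz → UTC: 02:45–05:30, 05:45–06:30, 07:30–11:00.
Dilnoza ∩ Rania: 03:00–03:15, 08:45–09:15, 09:30–10:45.
Dilnoza ∩ Rania ∩ Beatriz: 03:00–03:15, 08:45–09:15, 09:30–10:45.
Windows ≥ 75 min: 09:30–10:45.

09:30–10:45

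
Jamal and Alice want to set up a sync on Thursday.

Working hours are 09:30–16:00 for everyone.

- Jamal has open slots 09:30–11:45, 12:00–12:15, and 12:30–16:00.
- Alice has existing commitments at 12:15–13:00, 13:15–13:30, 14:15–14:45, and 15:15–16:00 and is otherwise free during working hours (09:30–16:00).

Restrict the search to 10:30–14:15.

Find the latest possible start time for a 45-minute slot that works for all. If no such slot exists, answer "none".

13:30

Alice free within 09:30–16:00: 09:30–12:15, 13:00–13:15, 13:30–14:15, 14:45–15:15.
Jamal ∩ Alice: 09:30–11:45, 12:00–12:15, 13:00–13:15, 13:30–14:15, 14:45–15:15.
Restricted to 10:30–14:15: 10:30–11:45, 12:00–12:15, 13:00–13:15, 13:30–14:15.
Windows ≥ 45 min: 10:30–11:45, 13:30–14:15.
Latest start in the last window 13:30–14:15 is 14:15 − 45 min = 13:30.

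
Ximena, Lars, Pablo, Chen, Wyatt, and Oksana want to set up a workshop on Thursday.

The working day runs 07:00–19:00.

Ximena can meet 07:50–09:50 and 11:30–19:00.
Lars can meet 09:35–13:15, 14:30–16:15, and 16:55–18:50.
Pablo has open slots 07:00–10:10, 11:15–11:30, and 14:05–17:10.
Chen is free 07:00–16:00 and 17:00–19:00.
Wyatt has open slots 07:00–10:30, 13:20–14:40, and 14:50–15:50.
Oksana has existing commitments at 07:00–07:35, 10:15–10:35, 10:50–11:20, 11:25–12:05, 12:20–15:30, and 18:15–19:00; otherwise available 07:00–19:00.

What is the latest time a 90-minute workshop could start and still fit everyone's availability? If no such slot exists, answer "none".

none

Oksana free within 07:00–19:00: 07:35–10:15, 10:35–10:50, 11:20–11:25, 12:05–12:20, 15:30–18:15.
Ximena ∩ Lars: 09:35–09:50, 11:30–13:15, 14:30–16:15, 16:55–18:50.
Ximena ∩ Lars ∩ Pablo: 09:35–09:50, 14:30–16:15, 16:55–17:10.
Ximena ∩ Lars ∩ Pablo ∩ Chen: 09:35–09:50, 14:30–16:00, 17:00–17:10.
Ximena ∩ Lars ∩ Pablo ∩ Chen ∩ Wyatt: 09:35–09:50, 14:30–14:40, 14:50–15:50.
Ximena ∩ Lars ∩ Pablo ∩ Chen ∩ Wyatt ∩ Oksana: 09:35–09:50, 15:30–15:50.
Windows ≥ 90 min: (none).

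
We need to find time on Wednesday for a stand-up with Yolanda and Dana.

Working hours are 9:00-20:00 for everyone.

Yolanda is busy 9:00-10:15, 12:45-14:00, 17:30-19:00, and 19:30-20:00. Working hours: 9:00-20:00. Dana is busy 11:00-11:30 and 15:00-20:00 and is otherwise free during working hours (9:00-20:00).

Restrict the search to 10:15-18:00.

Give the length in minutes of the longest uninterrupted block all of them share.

Yolanda free within 09:00–20:00: 10:15–12:45, 14:00–17:30, 19:00–19:30.
Dana free within 09:00–20:00: 09:00–11:00, 11:30–15:00.
Yolanda ∩ Dana: 10:15–11:00, 11:30–12:45, 14:00–15:00.
Restricted to 10:15–18:00: 10:15–11:00, 11:30–12:45, 14:00–15:00.
Common window lengths: 45, 75, 60 min; longest is 75.

75 minutes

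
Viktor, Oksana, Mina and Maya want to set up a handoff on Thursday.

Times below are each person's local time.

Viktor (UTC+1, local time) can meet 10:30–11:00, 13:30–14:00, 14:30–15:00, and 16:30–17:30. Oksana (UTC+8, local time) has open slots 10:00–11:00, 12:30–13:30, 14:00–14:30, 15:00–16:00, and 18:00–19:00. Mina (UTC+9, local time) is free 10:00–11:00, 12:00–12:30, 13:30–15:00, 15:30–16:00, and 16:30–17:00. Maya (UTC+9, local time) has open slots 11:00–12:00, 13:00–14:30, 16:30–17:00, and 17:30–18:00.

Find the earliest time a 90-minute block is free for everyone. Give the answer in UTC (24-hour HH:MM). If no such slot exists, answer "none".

Viktor → UTC: 09:30–10:00, 12:30–13:00, 13:30–14:00, 15:30–16:30.
Oksana → UTC: 02:00–03:00, 04:30–05:30, 06:00–06:30, 07:00–08:00, 10:00–11:00.
Mina → UTC: 01:00–02:00, 03:00–03:30, 04:30–06:00, 06:30–07:00, 07:30–08:00.
Maya → UTC: 02:00–03:00, 04:00–05:30, 07:30–08:00, 08:30–09:00.
Viktor ∩ Oksana: (none).
Viktor ∩ Oksana ∩ Mina: (none).
Viktor ∩ Oksana ∩ Mina ∩ Maya: (none).
Windows ≥ 90 min: (none).

none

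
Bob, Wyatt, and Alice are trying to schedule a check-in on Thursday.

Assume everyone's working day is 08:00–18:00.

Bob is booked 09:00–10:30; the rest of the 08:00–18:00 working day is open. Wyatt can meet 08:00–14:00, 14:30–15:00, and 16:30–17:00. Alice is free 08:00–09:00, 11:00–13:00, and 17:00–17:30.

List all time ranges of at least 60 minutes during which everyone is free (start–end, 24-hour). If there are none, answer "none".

08:00–09:00, 11:00–13:00

Bob free within 08:00–18:00: 08:00–09:00, 10:30–18:00.
Bob ∩ Wyatt: 08:00–09:00, 10:30–14:00, 14:30–15:00, 16:30–17:00.
Bob ∩ Wyatt ∩ Alice: 08:00–09:00, 11:00–13:00.
Windows ≥ 60 min: 08:00–09:00, 11:00–13:00.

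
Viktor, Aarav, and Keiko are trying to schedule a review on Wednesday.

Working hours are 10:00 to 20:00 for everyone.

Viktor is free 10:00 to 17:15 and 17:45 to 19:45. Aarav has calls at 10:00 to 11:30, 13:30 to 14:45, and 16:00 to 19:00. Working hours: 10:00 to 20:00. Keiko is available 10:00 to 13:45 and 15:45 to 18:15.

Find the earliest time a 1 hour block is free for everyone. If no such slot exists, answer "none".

Aarav free within 10:00–20:00: 11:30–13:30, 14:45–16:00, 19:00–20:00.
Viktor ∩ Aarav: 11:30–13:30, 14:45–16:00, 19:00–19:45.
Viktor ∩ Aarav ∩ Keiko: 11:30–13:30, 15:45–16:00.
Windows ≥ 60 min: 11:30–13:30.
Earliest such window starts at 11:30.

11:30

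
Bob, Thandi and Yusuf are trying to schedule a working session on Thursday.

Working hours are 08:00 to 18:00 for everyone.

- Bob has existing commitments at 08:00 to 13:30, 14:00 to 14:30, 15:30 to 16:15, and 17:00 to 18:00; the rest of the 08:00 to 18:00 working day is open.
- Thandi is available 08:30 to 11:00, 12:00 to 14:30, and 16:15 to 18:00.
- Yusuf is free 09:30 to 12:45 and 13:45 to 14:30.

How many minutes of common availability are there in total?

15 minutes

Bob free within 08:00–18:00: 13:30–14:00, 14:30–15:30, 16:15–17:00.
Bob ∩ Thandi: 13:30–14:00, 16:15–17:00.
Bob ∩ Thandi ∩ Yusuf: 13:45–14:00.
Total common minutes: 15.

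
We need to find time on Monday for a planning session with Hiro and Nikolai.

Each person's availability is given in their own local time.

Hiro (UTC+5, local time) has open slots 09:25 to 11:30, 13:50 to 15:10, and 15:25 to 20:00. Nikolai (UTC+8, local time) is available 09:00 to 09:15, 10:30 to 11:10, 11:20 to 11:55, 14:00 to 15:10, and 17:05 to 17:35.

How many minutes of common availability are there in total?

Hiro → UTC: 04:25–06:30, 08:50–10:10, 10:25–15:00.
Nikolai → UTC: 01:00–01:15, 02:30–03:10, 03:20–03:55, 06:00–07:10, 09:05–09:35.
Hiro ∩ Nikolai: 06:00–06:30, 09:05–09:35.
Total common minutes: 30 + 30 = 60.

60 minutes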